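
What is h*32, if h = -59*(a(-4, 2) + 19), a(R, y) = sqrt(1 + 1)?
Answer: -35872 - 1888*sqrt(2) ≈ -38542.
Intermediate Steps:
a(R, y) = sqrt(2)
h = -1121 - 59*sqrt(2) (h = -59*(sqrt(2) + 19) = -59*(19 + sqrt(2)) = -1121 - 59*sqrt(2) ≈ -1204.4)
h*32 = (-1121 - 59*sqrt(2))*32 = -35872 - 1888*sqrt(2)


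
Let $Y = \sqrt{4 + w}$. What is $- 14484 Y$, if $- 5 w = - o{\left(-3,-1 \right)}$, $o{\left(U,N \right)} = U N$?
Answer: $- \frac{14484 \sqrt{115}}{5} \approx -31065.0$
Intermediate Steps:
$o{\left(U,N \right)} = N U$
$w = \frac{3}{5}$ ($w = - \frac{\left(-1\right) \left(\left(-1\right) \left(-3\right)\right)}{5} = - \frac{\left(-1\right) 3}{5} = \left(- \frac{1}{5}\right) \left(-3\right) = \frac{3}{5} \approx 0.6$)
$Y = \frac{\sqrt{115}}{5}$ ($Y = \sqrt{4 + \frac{3}{5}} = \sqrt{\frac{23}{5}} = \frac{\sqrt{115}}{5} \approx 2.1448$)
$- 14484 Y = - 14484 \frac{\sqrt{115}}{5} = - \frac{14484 \sqrt{115}}{5}$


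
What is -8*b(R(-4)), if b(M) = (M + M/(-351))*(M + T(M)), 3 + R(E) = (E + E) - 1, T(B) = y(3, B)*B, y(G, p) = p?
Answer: 492800/39 ≈ 12636.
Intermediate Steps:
T(B) = B**2 (T(B) = B*B = B**2)
R(E) = -4 + 2*E (R(E) = -3 + ((E + E) - 1) = -3 + (2*E - 1) = -3 + (-1 + 2*E) = -4 + 2*E)
b(M) = 350*M*(M + M**2)/351 (b(M) = (M + M/(-351))*(M + M**2) = (M + M*(-1/351))*(M + M**2) = (M - M/351)*(M + M**2) = (350*M/351)*(M + M**2) = 350*M*(M + M**2)/351)
-8*b(R(-4)) = -2800*(-4 + 2*(-4))**2*(1 + (-4 + 2*(-4)))/351 = -2800*(-4 - 8)**2*(1 + (-4 - 8))/351 = -2800*(-12)**2*(1 - 12)/351 = -2800*144*(-11)/351 = -8*(-61600/39) = 492800/39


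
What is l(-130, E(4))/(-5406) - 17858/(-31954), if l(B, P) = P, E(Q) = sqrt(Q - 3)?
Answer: 48254197/86371662 ≈ 0.55868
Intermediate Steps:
E(Q) = sqrt(-3 + Q)
l(-130, E(4))/(-5406) - 17858/(-31954) = sqrt(-3 + 4)/(-5406) - 17858/(-31954) = sqrt(1)*(-1/5406) - 17858*(-1/31954) = 1*(-1/5406) + 8929/15977 = -1/5406 + 8929/15977 = 48254197/86371662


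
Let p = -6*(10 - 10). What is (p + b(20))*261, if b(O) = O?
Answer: 5220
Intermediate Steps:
p = 0 (p = -6*0 = 0)
(p + b(20))*261 = (0 + 20)*261 = 20*261 = 5220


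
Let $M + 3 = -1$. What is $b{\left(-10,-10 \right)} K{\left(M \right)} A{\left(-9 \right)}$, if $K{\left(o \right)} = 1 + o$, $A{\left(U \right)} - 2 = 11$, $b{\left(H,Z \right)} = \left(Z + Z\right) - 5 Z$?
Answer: $-1170$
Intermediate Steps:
$M = -4$ ($M = -3 - 1 = -4$)
$b{\left(H,Z \right)} = - 3 Z$ ($b{\left(H,Z \right)} = 2 Z - 5 Z = - 3 Z$)
$A{\left(U \right)} = 13$ ($A{\left(U \right)} = 2 + 11 = 13$)
$b{\left(-10,-10 \right)} K{\left(M \right)} A{\left(-9 \right)} = \left(-3\right) \left(-10\right) \left(1 - 4\right) 13 = 30 \left(-3\right) 13 = \left(-90\right) 13 = -1170$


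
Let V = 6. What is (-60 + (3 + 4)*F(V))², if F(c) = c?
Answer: 324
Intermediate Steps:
(-60 + (3 + 4)*F(V))² = (-60 + (3 + 4)*6)² = (-60 + 7*6)² = (-60 + 42)² = (-18)² = 324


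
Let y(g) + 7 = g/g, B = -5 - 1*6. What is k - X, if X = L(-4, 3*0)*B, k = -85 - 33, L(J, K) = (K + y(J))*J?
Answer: 146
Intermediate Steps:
B = -11 (B = -5 - 6 = -11)
y(g) = -6 (y(g) = -7 + g/g = -7 + 1 = -6)
L(J, K) = J*(-6 + K) (L(J, K) = (K - 6)*J = (-6 + K)*J = J*(-6 + K))
k = -118
X = -264 (X = -4*(-6 + 3*0)*(-11) = -4*(-6 + 0)*(-11) = -4*(-6)*(-11) = 24*(-11) = -264)
k - X = -118 - 1*(-264) = -118 + 264 = 146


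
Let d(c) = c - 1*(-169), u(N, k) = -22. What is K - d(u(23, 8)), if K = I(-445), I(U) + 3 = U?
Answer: -595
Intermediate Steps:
I(U) = -3 + U
K = -448 (K = -3 - 445 = -448)
d(c) = 169 + c (d(c) = c + 169 = 169 + c)
K - d(u(23, 8)) = -448 - (169 - 22) = -448 - 1*147 = -448 - 147 = -595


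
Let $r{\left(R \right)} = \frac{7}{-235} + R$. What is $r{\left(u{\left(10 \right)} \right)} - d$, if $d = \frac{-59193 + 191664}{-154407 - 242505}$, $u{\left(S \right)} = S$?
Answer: $\frac{320365167}{31091440} \approx 10.304$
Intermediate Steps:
$r{\left(R \right)} = - \frac{7}{235} + R$ ($r{\left(R \right)} = 7 \left(- \frac{1}{235}\right) + R = - \frac{7}{235} + R$)
$d = - \frac{44157}{132304}$ ($d = \frac{132471}{-396912} = 132471 \left(- \frac{1}{396912}\right) = - \frac{44157}{132304} \approx -0.33375$)
$r{\left(u{\left(10 \right)} \right)} - d = \left(- \frac{7}{235} + 10\right) - - \frac{44157}{132304} = \frac{2343}{235} + \frac{44157}{132304} = \frac{320365167}{31091440}$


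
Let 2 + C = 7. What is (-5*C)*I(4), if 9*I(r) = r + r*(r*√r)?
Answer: -100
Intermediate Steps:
C = 5 (C = -2 + 7 = 5)
I(r) = r/9 + r^(5/2)/9 (I(r) = (r + r*(r*√r))/9 = (r + r*r^(3/2))/9 = (r + r^(5/2))/9 = r/9 + r^(5/2)/9)
(-5*C)*I(4) = (-5*5)*((⅑)*4 + 4^(5/2)/9) = -25*(4/9 + (⅑)*32) = -25*(4/9 + 32/9) = -25*4 = -100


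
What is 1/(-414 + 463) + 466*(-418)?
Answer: -9544611/49 ≈ -1.9479e+5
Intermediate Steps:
1/(-414 + 463) + 466*(-418) = 1/49 - 194788 = -9544611/49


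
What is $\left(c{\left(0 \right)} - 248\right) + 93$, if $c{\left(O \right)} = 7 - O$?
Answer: $-148$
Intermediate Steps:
$\left(c{\left(0 \right)} - 248\right) + 93 = \left(\left(7 - 0\right) - 248\right) + 93 = \left(\left(7 + 0\right) - 248\right) + 93 = \left(7 - 248\right) + 93 = -241 + 93 = -148$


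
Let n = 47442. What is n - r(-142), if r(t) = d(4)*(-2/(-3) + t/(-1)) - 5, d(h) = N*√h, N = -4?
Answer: 145765/3 ≈ 48588.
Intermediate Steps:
d(h) = -4*√h
r(t) = -31/3 + 8*t (r(t) = (-4*√4)*(-2/(-3) + t/(-1)) - 5 = (-4*2)*(-2*(-⅓) + t*(-1)) - 5 = -8*(⅔ - t) - 5 = (-16/3 + 8*t) - 5 = -31/3 + 8*t)
n - r(-142) = 47442 - (-31/3 + 8*(-142)) = 47442 - (-31/3 - 1136) = 47442 - 1*(-3439/3) = 47442 + 3439/3 = 145765/3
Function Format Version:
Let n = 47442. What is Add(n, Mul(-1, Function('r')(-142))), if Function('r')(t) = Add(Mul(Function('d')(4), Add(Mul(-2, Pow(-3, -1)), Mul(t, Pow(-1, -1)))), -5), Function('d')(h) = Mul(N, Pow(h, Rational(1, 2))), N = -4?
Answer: Rational(145765, 3) ≈ 48588.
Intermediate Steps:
Function('d')(h) = Mul(-4, Pow(h, Rational(1, 2)))
Function('r')(t) = Add(Rational(-31, 3), Mul(8, t)) (Function('r')(t) = Add(Mul(Mul(-4, Pow(4, Rational(1, 2))), Add(Mul(-2, Pow(-3, -1)), Mul(t, Pow(-1, -1)))), -5) = Add(Mul(Mul(-4, 2), Add(Mul(-2, Rational(-1, 3)), Mul(t, -1))), -5) = Add(Mul(-8, Add(Rational(2, 3), Mul(-1, t))), -5) = Add(Add(Rational(-16, 3), Mul(8, t)), -5) = Add(Rational(-31, 3), Mul(8, t)))
Add(n, Mul(-1, Function('r')(-142))) = Add(47442, Mul(-1, Add(Rational(-31, 3), Mul(8, -142)))) = Add(47442, Mul(-1, Add(Rational(-31, 3), -1136))) = Add(47442, Mul(-1, Rational(-3439, 3))) = Add(47442, Rational(3439, 3)) = Rational(145765, 3)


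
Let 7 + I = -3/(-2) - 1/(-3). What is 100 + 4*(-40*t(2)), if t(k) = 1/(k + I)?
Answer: 2860/19 ≈ 150.53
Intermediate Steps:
I = -31/6 (I = -7 + (-3/(-2) - 1/(-3)) = -7 + (-3*(-½) - 1*(-⅓)) = -7 + (3/2 + ⅓) = -7 + 11/6 = -31/6 ≈ -5.1667)
t(k) = 1/(-31/6 + k) (t(k) = 1/(k - 31/6) = 1/(-31/6 + k))
100 + 4*(-40*t(2)) = 100 + 4*(-240/(-31 + 6*2)) = 100 + 4*(-240/(-31 + 12)) = 100 + 4*(-240/(-19)) = 100 + 4*(-240*(-1)/19) = 100 + 4*(-40*(-6/19)) = 100 + 4*(240/19) = 100 + 960/19 = 2860/19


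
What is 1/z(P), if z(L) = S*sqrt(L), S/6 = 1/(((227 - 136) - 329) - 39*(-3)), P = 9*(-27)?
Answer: 121*I*sqrt(3)/162 ≈ 1.2937*I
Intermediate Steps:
P = -243
S = -6/121 (S = 6/(((227 - 136) - 329) - 39*(-3)) = 6/((91 - 329) + 117) = 6/(-238 + 117) = 6/(-121) = 6*(-1/121) = -6/121 ≈ -0.049587)
z(L) = -6*sqrt(L)/121
1/z(P) = 1/(-54*I*sqrt(3)/121) = 121*I*sqrt(3)/162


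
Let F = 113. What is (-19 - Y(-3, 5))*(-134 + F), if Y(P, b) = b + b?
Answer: 609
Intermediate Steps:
Y(P, b) = 2*b
(-19 - Y(-3, 5))*(-134 + F) = (-19 - 2*5)*(-134 + 113) = (-19 - 1*10)*(-21) = (-19 - 10)*(-21) = -29*(-21) = 609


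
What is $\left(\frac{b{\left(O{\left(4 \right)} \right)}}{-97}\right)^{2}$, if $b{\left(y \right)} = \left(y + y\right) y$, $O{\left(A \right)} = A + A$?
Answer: $\frac{16384}{9409} \approx 1.7413$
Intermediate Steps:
$O{\left(A \right)} = 2 A$
$b{\left(y \right)} = 2 y^{2}$ ($b{\left(y \right)} = 2 y y = 2 y^{2}$)
$\left(\frac{b{\left(O{\left(4 \right)} \right)}}{-97}\right)^{2} = \left(\frac{2 \left(2 \cdot 4\right)^{2}}{-97}\right)^{2} = \left(2 \cdot 8^{2} \left(- \frac{1}{97}\right)\right)^{2} = \left(2 \cdot 64 \left(- \frac{1}{97}\right)\right)^{2} = \left(128 \left(- \frac{1}{97}\right)\right)^{2} = \left(- \frac{128}{97}\right)^{2} = \frac{16384}{9409}$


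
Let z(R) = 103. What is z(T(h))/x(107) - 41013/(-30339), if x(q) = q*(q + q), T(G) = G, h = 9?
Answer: 104693399/77189158 ≈ 1.3563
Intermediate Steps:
x(q) = 2*q² (x(q) = q*(2*q) = 2*q²)
z(T(h))/x(107) - 41013/(-30339) = 103/((2*107²)) - 41013/(-30339) = 103/((2*11449)) - 41013*(-1/30339) = 103/22898 + 4557/3371 = 104693399/77189158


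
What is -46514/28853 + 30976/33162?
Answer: -324373370/478411593 ≈ -0.67802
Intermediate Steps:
-46514/28853 + 30976/33162 = -46514*1/28853 + 30976*(1/33162) = -46514/28853 + 15488/16581 = -324373370/478411593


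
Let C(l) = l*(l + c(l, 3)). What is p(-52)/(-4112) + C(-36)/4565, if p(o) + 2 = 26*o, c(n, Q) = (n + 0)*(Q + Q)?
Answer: 21742537/9385640 ≈ 2.3166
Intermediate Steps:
c(n, Q) = 2*Q*n (c(n, Q) = n*(2*Q) = 2*Q*n)
p(o) = -2 + 26*o
C(l) = 7*l**2 (C(l) = l*(l + 2*3*l) = l*(l + 6*l) = l*(7*l) = 7*l**2)
p(-52)/(-4112) + C(-36)/4565 = (-2 + 26*(-52))/(-4112) + (7*(-36)**2)/4565 = (-2 - 1352)*(-1/4112) + (7*1296)*(1/4565) = -1354*(-1/4112) + 9072*(1/4565) = 677/2056 + 9072/4565 = 21742537/9385640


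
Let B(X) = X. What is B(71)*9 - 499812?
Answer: -499173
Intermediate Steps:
B(71)*9 - 499812 = 71*9 - 499812 = 639 - 499812 = -499173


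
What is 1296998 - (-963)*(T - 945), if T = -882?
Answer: -462403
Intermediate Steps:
1296998 - (-963)*(T - 945) = 1296998 - (-963)*(-882 - 945) = 1296998 - (-963)*(-1827) = 1296998 - 1*1759401 = 1296998 - 1759401 = -462403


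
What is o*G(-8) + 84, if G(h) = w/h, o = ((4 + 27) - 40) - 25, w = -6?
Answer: 117/2 ≈ 58.500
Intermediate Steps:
o = -34 (o = (31 - 40) - 25 = -9 - 25 = -34)
G(h) = -6/h
o*G(-8) + 84 = -(-204)/(-8) + 84 = -(-204)*(-1)/8 + 84 = -34*¾ + 84 = -51/2 + 84 = 117/2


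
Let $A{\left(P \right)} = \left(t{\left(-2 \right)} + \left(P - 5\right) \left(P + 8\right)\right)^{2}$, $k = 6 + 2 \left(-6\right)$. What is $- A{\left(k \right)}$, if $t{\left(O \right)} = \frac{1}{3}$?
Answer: $- \frac{4225}{9} \approx -469.44$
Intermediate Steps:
$k = -6$ ($k = 6 - 12 = -6$)
$t{\left(O \right)} = \frac{1}{3}$
$A{\left(P \right)} = \left(\frac{1}{3} + \left(-5 + P\right) \left(8 + P\right)\right)^{2}$ ($A{\left(P \right)} = \left(\frac{1}{3} + \left(P - 5\right) \left(P + 8\right)\right)^{2} = \left(\frac{1}{3} + \left(-5 + P\right) \left(8 + P\right)\right)^{2}$)
$- A{\left(k \right)} = - \frac{\left(-119 + 3 \left(-6\right)^{2} + 9 \left(-6\right)\right)^{2}}{9} = - \frac{\left(-119 + 3 \cdot 36 - 54\right)^{2}}{9} = - \frac{\left(-119 + 108 - 54\right)^{2}}{9} = - \frac{\left(-65\right)^{2}}{9} = - \frac{4225}{9}$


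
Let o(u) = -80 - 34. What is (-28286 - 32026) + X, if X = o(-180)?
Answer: -60426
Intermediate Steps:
o(u) = -114
X = -114
(-28286 - 32026) + X = (-28286 - 32026) - 114 = -60312 - 114 = -60426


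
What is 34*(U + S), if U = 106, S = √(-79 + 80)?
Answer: 3638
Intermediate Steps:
S = 1 (S = √1 = 1)
34*(U + S) = 34*(106 + 1) = 34*107 = 3638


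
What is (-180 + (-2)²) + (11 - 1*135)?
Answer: -300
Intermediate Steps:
(-180 + (-2)²) + (11 - 1*135) = (-180 + 4) + (11 - 135) = -176 - 124 = -300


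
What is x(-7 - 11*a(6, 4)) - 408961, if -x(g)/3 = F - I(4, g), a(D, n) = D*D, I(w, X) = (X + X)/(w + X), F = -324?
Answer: -54261731/133 ≈ -4.0798e+5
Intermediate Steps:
I(w, X) = 2*X/(X + w) (I(w, X) = (2*X)/(X + w) = 2*X/(X + w))
a(D, n) = D²
x(g) = 972 + 6*g/(4 + g) (x(g) = -3*(-324 - 2*g/(g + 4)) = -3*(-324 - 2*g/(4 + g)) = 972 + 6*g/(4 + g))
x(-7 - 11*a(6, 4)) - 408961 = 6*(648 + 163*(-7 - 11*6²))/(4 + (-7 - 11*6²)) - 408961 = 6*(648 + 163*(-7 - 11*36))/(4 + (-7 - 11*36)) - 408961 = 6*(648 + 163*(-7 - 396))/(4 + (-7 - 396)) - 408961 = 6*(648 + 163*(-403))/(4 - 403) - 408961 = 6*(648 - 65689)/(-399) - 408961 = 6*(-1/399)*(-65041) - 408961 = 130082/133 - 408961 = -54261731/133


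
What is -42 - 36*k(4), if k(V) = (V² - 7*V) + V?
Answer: 246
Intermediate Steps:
k(V) = V² - 6*V
-42 - 36*k(4) = -42 - 144*(-6 + 4) = -42 - 144*(-2) = -42 - 36*(-8) = -42 + 288 = 246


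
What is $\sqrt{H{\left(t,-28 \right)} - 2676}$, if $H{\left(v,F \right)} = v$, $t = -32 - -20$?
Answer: $8 i \sqrt{42} \approx 51.846 i$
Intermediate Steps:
$t = -12$ ($t = -32 + 20 = -12$)
$\sqrt{H{\left(t,-28 \right)} - 2676} = \sqrt{-12 - 2676} = \sqrt{-2688} = 8 i \sqrt{42}$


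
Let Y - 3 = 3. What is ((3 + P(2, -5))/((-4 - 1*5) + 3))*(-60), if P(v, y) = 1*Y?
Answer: 90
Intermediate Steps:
Y = 6 (Y = 3 + 3 = 6)
P(v, y) = 6 (P(v, y) = 1*6 = 6)
((3 + P(2, -5))/((-4 - 1*5) + 3))*(-60) = ((3 + 6)/((-4 - 1*5) + 3))*(-60) = (9/((-4 - 5) + 3))*(-60) = (9/(-9 + 3))*(-60) = (9/(-6))*(-60) = (9*(-1/6))*(-60) = -3/2*(-60) = 90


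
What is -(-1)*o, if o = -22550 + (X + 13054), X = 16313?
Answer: 6817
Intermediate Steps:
o = 6817 (o = -22550 + (16313 + 13054) = -22550 + 29367 = 6817)
-(-1)*o = -(-1)*6817 = -1*(-6817) = 6817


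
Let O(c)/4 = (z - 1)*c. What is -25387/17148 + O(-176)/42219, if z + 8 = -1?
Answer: -317030611/241323804 ≈ -1.3137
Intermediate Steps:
z = -9 (z = -8 - 1 = -9)
O(c) = -40*c (O(c) = 4*((-9 - 1)*c) = 4*(-10*c) = -40*c)
-25387/17148 + O(-176)/42219 = -25387/17148 - 40*(-176)/42219 = -25387*1/17148 + 7040*(1/42219) = -25387/17148 + 7040/42219 = -317030611/241323804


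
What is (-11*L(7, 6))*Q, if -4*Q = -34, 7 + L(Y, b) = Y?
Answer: 0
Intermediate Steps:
L(Y, b) = -7 + Y
Q = 17/2 (Q = -¼*(-34) = 17/2 ≈ 8.5000)
(-11*L(7, 6))*Q = -11*(-7 + 7)*(17/2) = -11*0*(17/2) = 0*(17/2) = 0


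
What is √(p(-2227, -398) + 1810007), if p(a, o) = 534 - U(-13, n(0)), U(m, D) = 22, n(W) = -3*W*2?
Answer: √1810519 ≈ 1345.6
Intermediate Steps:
n(W) = -6*W
p(a, o) = 512 (p(a, o) = 534 - 1*22 = 534 - 22 = 512)
√(p(-2227, -398) + 1810007) = √(512 + 1810007) = √1810519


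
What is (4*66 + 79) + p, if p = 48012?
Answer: 48355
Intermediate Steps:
(4*66 + 79) + p = (4*66 + 79) + 48012 = (264 + 79) + 48012 = 343 + 48012 = 48355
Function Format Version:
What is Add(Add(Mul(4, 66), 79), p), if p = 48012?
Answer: 48355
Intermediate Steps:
Add(Add(Mul(4, 66), 79), p) = Add(Add(Mul(4, 66), 79), 48012) = Add(Add(264, 79), 48012) = Add(343, 48012) = 48355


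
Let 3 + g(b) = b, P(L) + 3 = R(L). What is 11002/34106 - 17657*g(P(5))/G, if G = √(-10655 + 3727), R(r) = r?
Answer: 5501/17053 - 17657*I*√433/1732 ≈ 0.32258 - 212.14*I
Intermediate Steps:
P(L) = -3 + L
g(b) = -3 + b
G = 4*I*√433 (G = √(-6928) = 4*I*√433 ≈ 83.235*I)
11002/34106 - 17657*g(P(5))/G = 11002/34106 - 17657*(-I*√433*(-3 + (-3 + 5))/1732) = 11002*(1/34106) - 17657*(-I*√433*(-3 + 2)/1732) = 5501/17053 - 17657*I*√433/1732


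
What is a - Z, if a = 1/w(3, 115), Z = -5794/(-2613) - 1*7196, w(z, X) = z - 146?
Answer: 206770693/28743 ≈ 7193.8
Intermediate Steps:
w(z, X) = -146 + z
Z = -18797354/2613 (Z = -5794*(-1/2613) - 7196 = 5794/2613 - 7196 = -18797354/2613 ≈ -7193.8)
a = -1/143 (a = 1/(-146 + 3) = 1/(-143) = -1/143 ≈ -0.0069930)
a - Z = -1/143 - 1*(-18797354/2613) = -1/143 + 18797354/2613 = 206770693/28743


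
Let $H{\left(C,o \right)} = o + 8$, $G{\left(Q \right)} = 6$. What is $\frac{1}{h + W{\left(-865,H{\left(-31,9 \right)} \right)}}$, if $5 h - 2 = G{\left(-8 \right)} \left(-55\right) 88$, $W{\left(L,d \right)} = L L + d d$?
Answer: $\frac{5}{3713532} \approx 1.3464 \cdot 10^{-6}$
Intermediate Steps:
$H{\left(C,o \right)} = 8 + o$
$W{\left(L,d \right)} = L^{2} + d^{2}$
$h = - \frac{29038}{5}$ ($h = \frac{2}{5} + \frac{6 \left(-55\right) 88}{5} = \frac{2}{5} + \frac{\left(-330\right) 88}{5} = \frac{2}{5} + \frac{1}{5} \left(-29040\right) = \frac{2}{5} - 5808 = - \frac{29038}{5} \approx -5807.6$)
$\frac{1}{h + W{\left(-865,H{\left(-31,9 \right)} \right)}} = \frac{1}{- \frac{29038}{5} + \left(\left(-865\right)^{2} + \left(8 + 9\right)^{2}\right)} = \frac{1}{- \frac{29038}{5} + \left(748225 + 17^{2}\right)} = \frac{1}{- \frac{29038}{5} + \left(748225 + 289\right)} = \frac{1}{- \frac{29038}{5} + 748514} = \frac{1}{\frac{3713532}{5}} = \frac{5}{3713532}$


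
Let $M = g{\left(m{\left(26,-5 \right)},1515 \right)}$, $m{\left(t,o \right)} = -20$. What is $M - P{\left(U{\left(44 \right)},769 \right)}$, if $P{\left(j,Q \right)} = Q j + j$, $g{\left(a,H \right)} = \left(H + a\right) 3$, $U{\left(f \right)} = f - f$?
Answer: $4485$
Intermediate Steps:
$U{\left(f \right)} = 0$
$g{\left(a,H \right)} = 3 H + 3 a$
$P{\left(j,Q \right)} = j + Q j$
$M = 4485$ ($M = 3 \cdot 1515 + 3 \left(-20\right) = 4545 - 60 = 4485$)
$M - P{\left(U{\left(44 \right)},769 \right)} = 4485 - 0 \left(1 + 769\right) = 4485 - 0 \cdot 770 = 4485 - 0 = 4485 + 0 = 4485$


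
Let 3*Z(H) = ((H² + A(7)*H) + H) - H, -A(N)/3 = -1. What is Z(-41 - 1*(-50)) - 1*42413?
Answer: -42377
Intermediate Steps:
A(N) = 3 (A(N) = -3*(-1) = 3)
Z(H) = H + H²/3 (Z(H) = (((H² + 3*H) + H) - H)/3 = ((H² + 4*H) - H)/3 = (H² + 3*H)/3 = H + H²/3)
Z(-41 - 1*(-50)) - 1*42413 = (-41 - 1*(-50))*(3 + (-41 - 1*(-50)))/3 - 1*42413 = (-41 + 50)*(3 + (-41 + 50))/3 - 42413 = (⅓)*9*(3 + 9) - 42413 = (⅓)*9*12 - 42413 = 36 - 42413 = -42377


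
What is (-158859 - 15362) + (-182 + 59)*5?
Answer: -174836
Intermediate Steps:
(-158859 - 15362) + (-182 + 59)*5 = -174221 - 123*5 = -174221 - 615 = -174836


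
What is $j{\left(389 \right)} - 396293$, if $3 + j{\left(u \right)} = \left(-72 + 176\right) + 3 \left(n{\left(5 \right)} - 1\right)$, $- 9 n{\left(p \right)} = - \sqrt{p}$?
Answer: $-396195 + \frac{\sqrt{5}}{3} \approx -3.9619 \cdot 10^{5}$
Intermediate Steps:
$n{\left(p \right)} = \frac{\sqrt{p}}{9}$ ($n{\left(p \right)} = - \frac{\left(-1\right) \sqrt{p}}{9} = \frac{\sqrt{p}}{9}$)
$j{\left(u \right)} = 98 + \frac{\sqrt{5}}{3}$ ($j{\left(u \right)} = -3 + \left(\left(-72 + 176\right) + 3 \left(\frac{\sqrt{5}}{9} - 1\right)\right) = -3 + \left(104 + 3 \left(-1 + \frac{\sqrt{5}}{9}\right)\right) = -3 + \left(104 - \left(3 - \frac{\sqrt{5}}{3}\right)\right) = -3 + \left(101 + \frac{\sqrt{5}}{3}\right) = 98 + \frac{\sqrt{5}}{3}$)
$j{\left(389 \right)} - 396293 = \left(98 + \frac{\sqrt{5}}{3}\right) - 396293 = -396195 + \frac{\sqrt{5}}{3}$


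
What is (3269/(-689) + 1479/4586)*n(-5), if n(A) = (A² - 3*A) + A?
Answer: -489041105/3159754 ≈ -154.77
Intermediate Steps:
n(A) = A² - 2*A
(3269/(-689) + 1479/4586)*n(-5) = (3269/(-689) + 1479/4586)*(-5*(-2 - 5)) = (3269*(-1/689) + 1479*(1/4586))*(-5*(-7)) = (-3269/689 + 1479/4586)*35 = -13972603/3159754*35 = -489041105/3159754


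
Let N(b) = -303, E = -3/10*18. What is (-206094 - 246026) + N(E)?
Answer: -452423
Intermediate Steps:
E = -27/5 (E = -3*⅒*18 = -3/10*18 = -27/5 ≈ -5.4000)
(-206094 - 246026) + N(E) = (-206094 - 246026) - 303 = -452120 - 303 = -452423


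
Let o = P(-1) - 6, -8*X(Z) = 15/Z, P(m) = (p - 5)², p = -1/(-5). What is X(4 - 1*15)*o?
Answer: 639/220 ≈ 2.9045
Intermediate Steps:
p = ⅕ (p = -1*(-⅕) = ⅕ ≈ 0.20000)
P(m) = 576/25 (P(m) = (⅕ - 5)² = (-24/5)² = 576/25)
X(Z) = -15/(8*Z)
o = 426/25 (o = 576/25 - 6 = 426/25 ≈ 17.040)
X(4 - 1*15)*o = -15/(8*(4 - 1*15))*(426/25) = -15/(8*(4 - 15))*(426/25) = -15/8/(-11)*(426/25) = -15/8*(-1/11)*(426/25) = (15/88)*(426/25) = 639/220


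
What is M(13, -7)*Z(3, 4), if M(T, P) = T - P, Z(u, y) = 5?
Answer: 100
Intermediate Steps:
M(13, -7)*Z(3, 4) = (13 - 1*(-7))*5 = (13 + 7)*5 = 20*5 = 100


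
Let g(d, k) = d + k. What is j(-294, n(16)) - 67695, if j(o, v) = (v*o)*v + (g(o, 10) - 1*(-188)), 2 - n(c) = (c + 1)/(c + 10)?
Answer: -23093433/338 ≈ -68324.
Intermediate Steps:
n(c) = 2 - (1 + c)/(10 + c) (n(c) = 2 - (c + 1)/(c + 10) = 2 - (1 + c)/(10 + c))
j(o, v) = 198 + o + o*v² (j(o, v) = (v*o)*v + ((o + 10) - 1*(-188)) = (o*v)*v + ((10 + o) + 188) = o*v² + (198 + o) = 198 + o + o*v²)
j(-294, n(16)) - 67695 = (198 - 294 - 294*(19 + 16)²/(10 + 16)²) - 67695 = (198 - 294 - 294*(35/26)²) - 67695 = (198 - 294 - 294*1225/676) - 67695 = (198 - 294 - 180075/338) - 67695 = -212523/338 - 67695 = -23093433/338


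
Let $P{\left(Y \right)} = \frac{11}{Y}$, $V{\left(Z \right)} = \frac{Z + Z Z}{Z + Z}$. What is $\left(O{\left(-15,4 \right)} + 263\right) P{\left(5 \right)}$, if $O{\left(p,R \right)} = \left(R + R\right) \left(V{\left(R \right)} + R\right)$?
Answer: $693$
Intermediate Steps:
$V{\left(Z \right)} = \frac{Z + Z^{2}}{2 Z}$
$O{\left(p,R \right)} = 2 R \left(\frac{1}{2} + \frac{3 R}{2}\right)$ ($O{\left(p,R \right)} = \left(R + R\right) \left(\left(\frac{1}{2} + \frac{R}{2}\right) + R\right) = 2 R \left(\frac{1}{2} + \frac{3 R}{2}\right)$)
$\left(O{\left(-15,4 \right)} + 263\right) P{\left(5 \right)} = \left(4 \left(1 + 3 \cdot 4\right) + 263\right) \frac{11}{5} = \left(4 \left(1 + 12\right) + 263\right) 11 \cdot \frac{1}{5} = \left(4 \cdot 13 + 263\right) \frac{11}{5} = \left(52 + 263\right) \frac{11}{5} = 315 \cdot \frac{11}{5} = 693$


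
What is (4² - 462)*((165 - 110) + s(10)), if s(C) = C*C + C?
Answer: -73590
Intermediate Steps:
s(C) = C + C² (s(C) = C² + C = C + C²)
(4² - 462)*((165 - 110) + s(10)) = (4² - 462)*((165 - 110) + 10*(1 + 10)) = (16 - 462)*(55 + 10*11) = -446*(55 + 110) = -446*165 = -73590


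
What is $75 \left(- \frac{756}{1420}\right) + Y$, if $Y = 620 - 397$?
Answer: $\frac{12998}{71} \approx 183.07$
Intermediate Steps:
$Y = 223$ ($Y = 620 - 397 = 223$)
$75 \left(- \frac{756}{1420}\right) + Y = 75 \left(- \frac{756}{1420}\right) + 223 = 75 \left(\left(-756\right) \frac{1}{1420}\right) + 223 = 75 \left(- \frac{189}{355}\right) + 223 = - \frac{2835}{71} + 223 = \frac{12998}{71}$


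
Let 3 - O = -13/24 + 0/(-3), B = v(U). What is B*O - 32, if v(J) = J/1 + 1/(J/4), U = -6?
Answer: -1001/18 ≈ -55.611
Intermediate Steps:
v(J) = J + 4/J (v(J) = J*1 + 1/(J*(¼)) = J + 1/(J/4) = J + 1*(4/J) = J + 4/J)
B = -20/3 (B = -6 + 4/(-6) = -6 + 4*(-⅙) = -6 - ⅔ = -20/3 ≈ -6.6667)
O = 85/24 (O = 3 - (-13/24 + 0/(-3)) = 3 - (-13*1/24 + 0*(-⅓)) = 3 - (-13/24 + 0) = 3 - 1*(-13/24) = 3 + 13/24 = 85/24 ≈ 3.5417)
B*O - 32 = -20/3*85/24 - 32 = -425/18 - 32 = -1001/18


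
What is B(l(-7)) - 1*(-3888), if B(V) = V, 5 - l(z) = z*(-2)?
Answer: 3879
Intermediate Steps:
l(z) = 5 + 2*z (l(z) = 5 - z*(-2) = 5 - (-2)*z = 5 + 2*z)
B(l(-7)) - 1*(-3888) = (5 + 2*(-7)) - 1*(-3888) = (5 - 14) + 3888 = -9 + 3888 = 3879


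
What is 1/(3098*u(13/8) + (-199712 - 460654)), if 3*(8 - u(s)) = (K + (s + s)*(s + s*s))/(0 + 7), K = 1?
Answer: -2688/1714338361 ≈ -1.5680e-6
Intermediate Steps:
u(s) = 167/21 - 2*s*(s + s**2)/21 (u(s) = 8 - (1 + (s + s)*(s + s*s))/(3*(0 + 7)) = 8 - (1 + (2*s)*(s + s**2))/(3*7) = 8 - (1 + 2*s*(s + s**2))/(3*7) = 8 - (1/7 + 2*s*(s + s**2)/7)/3 = 8 + (-1/21 - 2*s*(s + s**2)/21) = 167/21 - 2*s*(s + s**2)/21)
1/(3098*u(13/8) + (-199712 - 460654)) = 1/(3098*(167/21 - 2*(13/8)**2/21 - 2*(13/8)**3/21) + (-199712 - 460654)) = 1/(3098*(167/21 - 2*(13*(1/8))**2/21 - 2*(13*(1/8))**3/21) - 660366) = 1/(3098*(167/21 - 2*(13/8)**2/21 - 2*(13/8)**3/21) - 660366) = 1/(3098*(167/21 - 2/21*169/64 - 2/21*2197/512) - 660366) = 1/(3098*(167/21 - 169/672 - 2197/5376) - 660366) = 1/(3098*(39203/5376) - 660366) = 1/(60725447/2688 - 660366) = 1/(-1714338361/2688) = -2688/1714338361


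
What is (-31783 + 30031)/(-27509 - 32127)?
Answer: 438/14909 ≈ 0.029378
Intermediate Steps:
(-31783 + 30031)/(-27509 - 32127) = -1752/(-59636) = -1752*(-1/59636) = 438/14909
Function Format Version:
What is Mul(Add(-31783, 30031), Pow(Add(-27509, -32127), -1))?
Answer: Rational(438, 14909) ≈ 0.029378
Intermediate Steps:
Mul(Add(-31783, 30031), Pow(Add(-27509, -32127), -1)) = Mul(-1752, Pow(-59636, -1)) = Mul(-1752, Rational(-1, 59636)) = Rational(438, 14909)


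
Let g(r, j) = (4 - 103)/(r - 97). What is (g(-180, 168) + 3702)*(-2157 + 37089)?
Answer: 35824617396/277 ≈ 1.2933e+8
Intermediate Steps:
g(r, j) = -99/(-97 + r)
(g(-180, 168) + 3702)*(-2157 + 37089) = (-99/(-97 - 180) + 3702)*(-2157 + 37089) = (-99/(-277) + 3702)*34932 = (-99*(-1/277) + 3702)*34932 = (99/277 + 3702)*34932 = (1025553/277)*34932 = 35824617396/277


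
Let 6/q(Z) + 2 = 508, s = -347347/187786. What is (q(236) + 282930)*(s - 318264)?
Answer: -4278118312785590343/47509858 ≈ -9.0047e+10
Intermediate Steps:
s = -347347/187786 (s = -347347*1/187786 = -347347/187786 ≈ -1.8497)
q(Z) = 3/253 (q(Z) = 6/(-2 + 508) = 6/506 = 6*(1/506) = 3/253)
(q(236) + 282930)*(s - 318264) = (3/253 + 282930)*(-347347/187786 - 318264) = (71581293/253)*(-59765870851/187786) = -4278118312785590343/47509858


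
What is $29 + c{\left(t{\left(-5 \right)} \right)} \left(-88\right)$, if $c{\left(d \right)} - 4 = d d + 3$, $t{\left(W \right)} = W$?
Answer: $-2787$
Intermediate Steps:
$c{\left(d \right)} = 7 + d^{2}$ ($c{\left(d \right)} = 4 + \left(d d + 3\right) = 4 + \left(d^{2} + 3\right) = 4 + \left(3 + d^{2}\right) = 7 + d^{2}$)
$29 + c{\left(t{\left(-5 \right)} \right)} \left(-88\right) = 29 + \left(7 + \left(-5\right)^{2}\right) \left(-88\right) = 29 + \left(7 + 25\right) \left(-88\right) = 29 + 32 \left(-88\right) = 29 - 2816 = -2787$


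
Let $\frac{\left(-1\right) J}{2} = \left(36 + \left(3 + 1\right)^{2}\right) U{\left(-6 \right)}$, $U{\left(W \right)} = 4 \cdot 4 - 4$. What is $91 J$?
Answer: $-113568$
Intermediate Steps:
$U{\left(W \right)} = 12$ ($U{\left(W \right)} = 16 - 4 = 12$)
$J = -1248$ ($J = - 2 \left(36 + \left(3 + 1\right)^{2}\right) 12 = - 2 \left(36 + 4^{2}\right) 12 = - 2 \left(36 + 16\right) 12 = - 2 \cdot 52 \cdot 12 = \left(-2\right) 624 = -1248$)
$91 J = 91 \left(-1248\right) = -113568$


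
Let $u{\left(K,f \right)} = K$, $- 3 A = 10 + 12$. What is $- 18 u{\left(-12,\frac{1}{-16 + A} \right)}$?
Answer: $216$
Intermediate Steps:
$A = - \frac{22}{3}$ ($A = - \frac{10 + 12}{3} = \left(- \frac{1}{3}\right) 22 = - \frac{22}{3} \approx -7.3333$)
$- 18 u{\left(-12,\frac{1}{-16 + A} \right)} = \left(-18\right) \left(-12\right) = 216$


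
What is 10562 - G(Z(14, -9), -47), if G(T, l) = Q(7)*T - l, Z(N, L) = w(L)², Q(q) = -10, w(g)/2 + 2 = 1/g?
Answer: 866155/81 ≈ 10693.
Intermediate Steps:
w(g) = -4 + 2/g (w(g) = -4 + 2*(1/g) = -4 + 2/g)
Z(N, L) = (-4 + 2/L)²
G(T, l) = -l - 10*T (G(T, l) = -10*T - l = -l - 10*T)
10562 - G(Z(14, -9), -47) = 10562 - (-1*(-47) - 10*(4 - 2/(-9))²) = 10562 - (47 - 10*(4 - 2*(-⅑))²) = 10562 - (47 - 10*(4 + 2/9)²) = 10562 - (47 - 10*(38/9)²) = 10562 - (47 - 10*1444/81) = 10562 - (47 - 14440/81) = 10562 - 1*(-10633/81) = 10562 + 10633/81 = 866155/81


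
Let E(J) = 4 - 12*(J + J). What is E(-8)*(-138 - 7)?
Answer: -28420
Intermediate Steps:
E(J) = 4 - 24*J (E(J) = 4 - 12*2*J = 4 - 24*J)
E(-8)*(-138 - 7) = (4 - 24*(-8))*(-138 - 7) = (4 + 192)*(-145) = 196*(-145) = -28420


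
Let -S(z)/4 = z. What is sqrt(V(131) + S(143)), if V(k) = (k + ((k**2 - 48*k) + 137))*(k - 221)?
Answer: I*sqrt(1003262) ≈ 1001.6*I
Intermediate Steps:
S(z) = -4*z
V(k) = (-221 + k)*(137 + k**2 - 47*k) (V(k) = (k + (137 + k**2 - 48*k))*(-221 + k) = (137 + k**2 - 47*k)*(-221 + k) = (-221 + k)*(137 + k**2 - 47*k))
sqrt(V(131) + S(143)) = sqrt((-30277 + 131**3 - 268*131**2 + 10524*131) - 4*143) = sqrt((-30277 + 2248091 - 268*17161 + 1378644) - 572) = sqrt((-30277 + 2248091 - 4599148 + 1378644) - 572) = sqrt(-1002690 - 572) = sqrt(-1003262) = I*sqrt(1003262)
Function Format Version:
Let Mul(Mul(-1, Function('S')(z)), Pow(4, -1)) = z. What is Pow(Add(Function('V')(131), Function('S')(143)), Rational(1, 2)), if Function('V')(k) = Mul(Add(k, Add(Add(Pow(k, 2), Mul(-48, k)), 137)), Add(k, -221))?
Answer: Mul(I, Pow(1003262, Rational(1, 2))) ≈ Mul(1001.6, I)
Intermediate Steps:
Function('S')(z) = Mul(-4, z)
Function('V')(k) = Mul(Add(-221, k), Add(137, Pow(k, 2), Mul(-47, k))) (Function('V')(k) = Mul(Add(k, Add(137, Pow(k, 2), Mul(-48, k))), Add(-221, k)) = Mul(Add(137, Pow(k, 2), Mul(-47, k)), Add(-221, k)) = Mul(Add(-221, k), Add(137, Pow(k, 2), Mul(-47, k))))
Pow(Add(Function('V')(131), Function('S')(143)), Rational(1, 2)) = Pow(Add(Add(-30277, Pow(131, 3), Mul(-268, Pow(131, 2)), Mul(10524, 131)), Mul(-4, 143)), Rational(1, 2)) = Pow(Add(Add(-30277, 2248091, Mul(-268, 17161), 1378644), -572), Rational(1, 2)) = Pow(Add(Add(-30277, 2248091, -4599148, 1378644), -572), Rational(1, 2)) = Pow(Add(-1002690, -572), Rational(1, 2)) = Pow(-1003262, Rational(1, 2)) = Mul(I, Pow(1003262, Rational(1, 2)))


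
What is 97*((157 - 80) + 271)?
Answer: 33756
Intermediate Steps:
97*((157 - 80) + 271) = 97*(77 + 271) = 97*348 = 33756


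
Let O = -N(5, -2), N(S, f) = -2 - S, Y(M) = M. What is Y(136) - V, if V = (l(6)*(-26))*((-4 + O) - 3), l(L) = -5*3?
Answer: 136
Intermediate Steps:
O = 7 (O = -(-2 - 1*5) = -(-2 - 5) = -1*(-7) = 7)
l(L) = -15
V = 0 (V = (-15*(-26))*((-4 + 7) - 3) = 390*(3 - 3) = 390*0 = 0)
Y(136) - V = 136 - 1*0 = 136 + 0 = 136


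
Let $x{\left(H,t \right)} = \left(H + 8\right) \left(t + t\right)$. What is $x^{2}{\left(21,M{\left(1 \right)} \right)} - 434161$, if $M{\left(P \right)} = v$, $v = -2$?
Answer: $-420705$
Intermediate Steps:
$M{\left(P \right)} = -2$
$x{\left(H,t \right)} = 2 t \left(8 + H\right)$ ($x{\left(H,t \right)} = \left(8 + H\right) 2 t = 2 t \left(8 + H\right)$)
$x^{2}{\left(21,M{\left(1 \right)} \right)} - 434161 = \left(2 \left(-2\right) \left(8 + 21\right)\right)^{2} - 434161 = \left(2 \left(-2\right) 29\right)^{2} - 434161 = \left(-116\right)^{2} - 434161 = 13456 - 434161 = -420705$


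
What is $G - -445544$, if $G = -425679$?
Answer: $19865$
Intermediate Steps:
$G - -445544 = -425679 - -445544 = -425679 + 445544 = 19865$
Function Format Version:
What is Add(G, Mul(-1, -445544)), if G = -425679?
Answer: 19865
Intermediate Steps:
Add(G, Mul(-1, -445544)) = Add(-425679, Mul(-1, -445544)) = Add(-425679, 445544) = 19865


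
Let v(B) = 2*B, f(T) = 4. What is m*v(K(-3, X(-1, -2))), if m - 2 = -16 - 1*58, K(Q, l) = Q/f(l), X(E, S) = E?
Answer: 108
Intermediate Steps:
K(Q, l) = Q/4
m = -72 (m = 2 + (-16 - 1*58) = 2 + (-16 - 58) = 2 - 74 = -72)
m*v(K(-3, X(-1, -2))) = -144*(¼)*(-3) = -144*(-3)/4 = -72*(-3/2) = 108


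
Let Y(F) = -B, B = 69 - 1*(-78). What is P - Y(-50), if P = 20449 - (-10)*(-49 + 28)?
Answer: 20386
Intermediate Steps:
B = 147 (B = 69 + 78 = 147)
P = 20239 (P = 20449 - (-10)*(-21) = 20449 - 1*210 = 20449 - 210 = 20239)
Y(F) = -147 (Y(F) = -1*147 = -147)
P - Y(-50) = 20239 - 1*(-147) = 20239 + 147 = 20386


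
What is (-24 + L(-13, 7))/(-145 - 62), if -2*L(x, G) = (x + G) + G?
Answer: 49/414 ≈ 0.11836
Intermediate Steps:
L(x, G) = -G - x/2 (L(x, G) = -((x + G) + G)/2 = -((G + x) + G)/2 = -(x + 2*G)/2 = -G - x/2)
(-24 + L(-13, 7))/(-145 - 62) = (-24 + (-1*7 - 1/2*(-13)))/(-145 - 62) = (-24 + (-7 + 13/2))/(-207) = (-24 - 1/2)*(-1/207) = -49/2*(-1/207) = 49/414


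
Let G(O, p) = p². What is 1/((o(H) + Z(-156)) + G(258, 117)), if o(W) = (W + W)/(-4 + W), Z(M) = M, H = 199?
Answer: 195/2639333 ≈ 7.3882e-5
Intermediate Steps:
o(W) = 2*W/(-4 + W) (o(W) = (2*W)/(-4 + W) = 2*W/(-4 + W))
1/((o(H) + Z(-156)) + G(258, 117)) = 1/((2*199/(-4 + 199) - 156) + 117²) = 1/((2*199/195 - 156) + 13689) = 1/((2*199*(1/195) - 156) + 13689) = 1/((398/195 - 156) + 13689) = 1/(-30022/195 + 13689) = 1/(2639333/195) = 195/2639333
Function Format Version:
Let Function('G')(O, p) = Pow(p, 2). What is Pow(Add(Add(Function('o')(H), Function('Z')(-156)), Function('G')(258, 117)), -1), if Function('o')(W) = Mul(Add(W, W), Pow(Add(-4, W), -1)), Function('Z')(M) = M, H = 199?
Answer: Rational(195, 2639333) ≈ 7.3882e-5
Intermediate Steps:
Function('o')(W) = Mul(2, W, Pow(Add(-4, W), -1)) (Function('o')(W) = Mul(Mul(2, W), Pow(Add(-4, W), -1)) = Mul(2, W, Pow(Add(-4, W), -1)))
Pow(Add(Add(Function('o')(H), Function('Z')(-156)), Function('G')(258, 117)), -1) = Pow(Add(Add(Mul(2, 199, Pow(Add(-4, 199), -1)), -156), Pow(117, 2)), -1) = Pow(Add(Add(Mul(2, 199, Pow(195, -1)), -156), 13689), -1) = Pow(Add(Add(Mul(2, 199, Rational(1, 195)), -156), 13689), -1) = Pow(Add(Add(Rational(398, 195), -156), 13689), -1) = Pow(Add(Rational(-30022, 195), 13689), -1) = Pow(Rational(2639333, 195), -1) = Rational(195, 2639333)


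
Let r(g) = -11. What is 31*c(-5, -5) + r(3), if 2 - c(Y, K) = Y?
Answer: 206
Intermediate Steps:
c(Y, K) = 2 - Y
31*c(-5, -5) + r(3) = 31*(2 - 1*(-5)) - 11 = 31*(2 + 5) - 11 = 31*7 - 11 = 217 - 11 = 206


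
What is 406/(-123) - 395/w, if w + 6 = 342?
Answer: -61667/13776 ≈ -4.4764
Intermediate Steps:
w = 336 (w = -6 + 342 = 336)
406/(-123) - 395/w = 406/(-123) - 395/336 = 406*(-1/123) - 395*1/336 = -406/123 - 395/336 = -61667/13776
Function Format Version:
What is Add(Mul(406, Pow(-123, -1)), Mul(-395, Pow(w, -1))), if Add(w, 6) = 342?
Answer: Rational(-61667, 13776) ≈ -4.4764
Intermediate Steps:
w = 336 (w = Add(-6, 342) = 336)
Add(Mul(406, Pow(-123, -1)), Mul(-395, Pow(w, -1))) = Add(Mul(406, Pow(-123, -1)), Mul(-395, Pow(336, -1))) = Add(Mul(406, Rational(-1, 123)), Mul(-395, Rational(1, 336))) = Add(Rational(-406, 123), Rational(-395, 336)) = Rational(-61667, 13776)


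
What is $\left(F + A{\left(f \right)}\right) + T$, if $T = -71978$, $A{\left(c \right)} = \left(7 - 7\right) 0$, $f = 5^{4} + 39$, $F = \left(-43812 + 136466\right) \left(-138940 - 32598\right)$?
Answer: $-15893753830$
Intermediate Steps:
$F = -15893681852$ ($F = 92654 \left(-171538\right) = -15893681852$)
$f = 664$ ($f = 625 + 39 = 664$)
$A{\left(c \right)} = 0$ ($A{\left(c \right)} = 0 \cdot 0 = 0$)
$\left(F + A{\left(f \right)}\right) + T = \left(-15893681852 + 0\right) - 71978 = -15893681852 - 71978 = -15893753830$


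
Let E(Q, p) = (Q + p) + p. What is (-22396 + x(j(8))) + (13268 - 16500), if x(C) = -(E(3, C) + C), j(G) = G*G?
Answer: -25823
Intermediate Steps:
E(Q, p) = Q + 2*p
j(G) = G²
x(C) = -3 - 3*C (x(C) = -((3 + 2*C) + C) = -(3 + 3*C) = -3 - 3*C)
(-22396 + x(j(8))) + (13268 - 16500) = (-22396 + (-3 - 3*8²)) + (13268 - 16500) = (-22396 + (-3 - 3*64)) - 3232 = (-22396 + (-3 - 192)) - 3232 = (-22396 - 195) - 3232 = -22591 - 3232 = -25823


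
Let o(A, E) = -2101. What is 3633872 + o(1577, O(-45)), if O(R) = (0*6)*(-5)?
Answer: 3631771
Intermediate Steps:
O(R) = 0 (O(R) = 0*(-5) = 0)
3633872 + o(1577, O(-45)) = 3633872 - 2101 = 3631771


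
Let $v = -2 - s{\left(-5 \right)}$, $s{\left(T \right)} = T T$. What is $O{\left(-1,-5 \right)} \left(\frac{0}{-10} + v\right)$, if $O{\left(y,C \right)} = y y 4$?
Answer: $-108$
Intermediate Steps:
$O{\left(y,C \right)} = 4 y^{2}$ ($O{\left(y,C \right)} = y^{2} \cdot 4 = 4 y^{2}$)
$s{\left(T \right)} = T^{2}$
$v = -27$ ($v = -2 - \left(-5\right)^{2} = -2 - 25 = -27$)
$O{\left(-1,-5 \right)} \left(\frac{0}{-10} + v\right) = 4 \left(-1\right)^{2} \left(\frac{0}{-10} - 27\right) = 4 \cdot 1 \left(0 \left(- \frac{1}{10}\right) - 27\right) = 4 \left(0 - 27\right) = 4 \left(-27\right) = -108$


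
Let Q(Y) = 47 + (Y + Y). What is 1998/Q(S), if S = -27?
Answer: -1998/7 ≈ -285.43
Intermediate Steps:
Q(Y) = 47 + 2*Y
1998/Q(S) = 1998/(47 + 2*(-27)) = 1998/(47 - 54) = 1998/(-7) = 1998*(-⅐) = -1998/7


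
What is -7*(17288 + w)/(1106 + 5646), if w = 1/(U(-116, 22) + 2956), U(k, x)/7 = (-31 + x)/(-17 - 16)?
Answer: -3937497669/219689824 ≈ -17.923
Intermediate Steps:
U(k, x) = 217/33 - 7*x/33 (U(k, x) = 7*((-31 + x)/(-17 - 16)) = 7*((-31 + x)/(-33)) = 7*((-31 + x)*(-1/33)) = 7*(31/33 - x/33) = 217/33 - 7*x/33)
w = 11/32537 (w = 1/((217/33 - 7/33*22) + 2956) = 1/((217/33 - 14/3) + 2956) = 1/(21/11 + 2956) = 1/(32537/11) = 11/32537 ≈ 0.00033808)
-7*(17288 + w)/(1106 + 5646) = -7*(17288 + 11/32537)/(1106 + 5646) = -3937497669/(32537*6752) = -7*562499667/219689824 = -3937497669/219689824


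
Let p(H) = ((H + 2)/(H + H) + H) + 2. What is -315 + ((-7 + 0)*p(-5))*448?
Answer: 40761/5 ≈ 8152.2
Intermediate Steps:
p(H) = 2 + H + (2 + H)/(2*H) (p(H) = ((2 + H)/((2*H)) + H) + 2 = ((2 + H)*(1/(2*H)) + H) + 2 = ((2 + H)/(2*H) + H) + 2 = (H + (2 + H)/(2*H)) + 2 = 2 + H + (2 + H)/(2*H))
-315 + ((-7 + 0)*p(-5))*448 = -315 + ((-7 + 0)*(5/2 - 5 + 1/(-5)))*448 = -315 - 7*(5/2 - 5 - ⅕)*448 = -315 - 7*(-27/10)*448 = -315 + (189/10)*448 = -315 + 42336/5 = 40761/5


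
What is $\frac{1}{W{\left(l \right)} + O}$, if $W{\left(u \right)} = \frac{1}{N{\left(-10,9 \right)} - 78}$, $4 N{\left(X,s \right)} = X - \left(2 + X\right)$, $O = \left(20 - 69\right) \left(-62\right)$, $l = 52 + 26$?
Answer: $\frac{157}{476964} \approx 0.00032917$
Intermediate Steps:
$l = 78$
$O = 3038$ ($O = \left(-49\right) \left(-62\right) = 3038$)
$N{\left(X,s \right)} = - \frac{1}{2}$ ($N{\left(X,s \right)} = \frac{X - \left(2 + X\right)}{4} = \frac{1}{4} \left(-2\right) = - \frac{1}{2}$)
$W{\left(u \right)} = - \frac{2}{157}$ ($W{\left(u \right)} = \frac{1}{- \frac{1}{2} - 78} = \frac{1}{- \frac{157}{2}} = - \frac{2}{157}$)
$\frac{1}{W{\left(l \right)} + O} = \frac{1}{- \frac{2}{157} + 3038} = \frac{1}{\frac{476964}{157}} = \frac{157}{476964}$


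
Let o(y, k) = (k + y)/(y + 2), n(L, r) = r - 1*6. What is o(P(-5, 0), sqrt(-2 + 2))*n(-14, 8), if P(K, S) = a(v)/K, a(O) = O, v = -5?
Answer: 2/3 ≈ 0.66667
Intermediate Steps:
P(K, S) = -5/K
n(L, r) = -6 + r (n(L, r) = r - 6 = -6 + r)
o(y, k) = (k + y)/(2 + y)
o(P(-5, 0), sqrt(-2 + 2))*n(-14, 8) = ((sqrt(-2 + 2) - 5/(-5))/(2 - 5/(-5)))*(-6 + 8) = ((sqrt(0) - 5*(-1/5))/(2 - 5*(-1/5)))*2 = ((0 + 1)/(2 + 1))*2 = (1/3)*2 = 2/3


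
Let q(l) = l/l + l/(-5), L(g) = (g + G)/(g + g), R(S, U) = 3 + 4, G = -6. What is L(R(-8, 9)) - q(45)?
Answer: 113/14 ≈ 8.0714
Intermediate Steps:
R(S, U) = 7
L(g) = (-6 + g)/(2*g) (L(g) = (g - 6)/(g + g) = (-6 + g)/((2*g)) = (-6 + g)*(1/(2*g)) = (-6 + g)/(2*g))
q(l) = 1 - l/5 (q(l) = 1 + l*(-⅕) = 1 - l/5)
L(R(-8, 9)) - q(45) = (½)*(-6 + 7)/7 - (1 - ⅕*45) = (½)*(⅐)*1 - (1 - 9) = 1/14 - 1*(-8) = 1/14 + 8 = 113/14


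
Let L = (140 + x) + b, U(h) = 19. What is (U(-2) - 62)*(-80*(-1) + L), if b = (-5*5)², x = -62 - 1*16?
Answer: -32981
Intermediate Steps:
x = -78 (x = -62 - 16 = -78)
b = 625 (b = (-25)² = 625)
L = 687 (L = (140 - 78) + 625 = 62 + 625 = 687)
(U(-2) - 62)*(-80*(-1) + L) = (19 - 62)*(-80*(-1) + 687) = -43*(80 + 687) = -43*767 = -32981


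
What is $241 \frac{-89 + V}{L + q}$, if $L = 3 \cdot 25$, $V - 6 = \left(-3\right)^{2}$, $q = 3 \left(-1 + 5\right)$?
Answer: $- \frac{17834}{87} \approx -204.99$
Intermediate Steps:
$q = 12$ ($q = 3 \cdot 4 = 12$)
$V = 15$ ($V = 6 + \left(-3\right)^{2} = 6 + 9 = 15$)
$L = 75$
$241 \frac{-89 + V}{L + q} = 241 \frac{-89 + 15}{75 + 12} = 241 \left(- \frac{74}{87}\right) = - \frac{17834}{87}$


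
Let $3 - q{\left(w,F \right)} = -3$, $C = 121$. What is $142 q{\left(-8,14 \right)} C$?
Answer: $103092$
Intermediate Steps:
$q{\left(w,F \right)} = 6$ ($q{\left(w,F \right)} = 3 - -3 = 3 + 3 = 6$)
$142 q{\left(-8,14 \right)} C = 142 \cdot 6 \cdot 121 = 852 \cdot 121 = 103092$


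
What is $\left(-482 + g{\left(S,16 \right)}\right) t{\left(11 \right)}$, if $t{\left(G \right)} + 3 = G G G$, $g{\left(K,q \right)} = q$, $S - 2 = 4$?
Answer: $-618848$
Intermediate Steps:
$S = 6$ ($S = 2 + 4 = 6$)
$t{\left(G \right)} = -3 + G^{3}$ ($t{\left(G \right)} = -3 + G G G = -3 + G^{2} G = -3 + G^{3}$)
$\left(-482 + g{\left(S,16 \right)}\right) t{\left(11 \right)} = \left(-482 + 16\right) \left(-3 + 11^{3}\right) = - 466 \left(-3 + 1331\right) = \left(-466\right) 1328 = -618848$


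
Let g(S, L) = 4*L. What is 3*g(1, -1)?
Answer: -12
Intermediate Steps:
3*g(1, -1) = 3*(4*(-1)) = 3*(-4) = -12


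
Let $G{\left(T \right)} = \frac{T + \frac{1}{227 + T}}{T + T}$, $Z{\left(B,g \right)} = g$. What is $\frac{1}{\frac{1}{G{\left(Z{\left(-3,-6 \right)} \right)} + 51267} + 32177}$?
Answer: $\frac{135961409}{4374830260045} \approx 3.1078 \cdot 10^{-5}$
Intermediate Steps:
$G{\left(T \right)} = \frac{T + \frac{1}{227 + T}}{2 T}$
$\frac{1}{\frac{1}{G{\left(Z{\left(-3,-6 \right)} \right)} + 51267} + 32177} = \frac{1}{\frac{1}{\frac{1 + \left(-6\right)^{2} + 227 \left(-6\right)}{2 \left(-6\right) \left(227 - 6\right)} + 51267} + 32177} = \frac{1}{\frac{1}{\frac{1}{2} \left(- \frac{1}{6}\right) \frac{1}{221} \left(1 + 36 - 1362\right) + 51267} + 32177} = \frac{1}{\frac{1}{\frac{1}{2} \left(- \frac{1}{6}\right) \frac{1}{221} \left(-1325\right) + 51267} + 32177} = \frac{1}{\frac{1}{\frac{1325}{2652} + 51267} + 32177} = \frac{1}{\frac{1}{\frac{135961409}{2652}} + 32177} = \frac{1}{\frac{2652}{135961409} + 32177} = \frac{1}{\frac{4374830260045}{135961409}} = \frac{135961409}{4374830260045}$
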